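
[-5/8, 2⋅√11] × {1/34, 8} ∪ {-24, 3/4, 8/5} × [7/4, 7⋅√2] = ([-5/8, 2⋅√11] × {1/34, 8}) ∪ ({-24, 3/4, 8/5} × [7/4, 7⋅√2])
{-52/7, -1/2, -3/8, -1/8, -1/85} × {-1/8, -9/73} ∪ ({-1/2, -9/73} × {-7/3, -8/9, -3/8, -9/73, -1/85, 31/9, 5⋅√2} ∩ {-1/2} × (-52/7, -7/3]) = ({-1/2} × {-7/3}) ∪ ({-52/7, -1/2, -3/8, -1/8, -1/85} × {-1/8, -9/73})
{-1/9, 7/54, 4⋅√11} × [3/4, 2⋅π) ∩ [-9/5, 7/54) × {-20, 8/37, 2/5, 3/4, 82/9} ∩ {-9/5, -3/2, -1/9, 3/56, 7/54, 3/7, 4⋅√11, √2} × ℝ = {-1/9} × {3/4}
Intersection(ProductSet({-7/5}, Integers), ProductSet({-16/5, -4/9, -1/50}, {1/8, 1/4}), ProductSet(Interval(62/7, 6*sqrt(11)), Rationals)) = EmptySet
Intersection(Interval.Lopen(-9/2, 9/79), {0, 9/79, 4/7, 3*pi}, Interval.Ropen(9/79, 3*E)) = {9/79}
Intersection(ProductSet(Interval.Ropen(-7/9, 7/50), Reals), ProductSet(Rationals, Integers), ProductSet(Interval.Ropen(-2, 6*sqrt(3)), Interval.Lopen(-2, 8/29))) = ProductSet(Intersection(Interval.Ropen(-7/9, 7/50), Rationals), Range(-1, 1, 1))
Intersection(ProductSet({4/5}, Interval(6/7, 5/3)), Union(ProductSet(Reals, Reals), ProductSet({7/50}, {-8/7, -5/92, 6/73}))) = ProductSet({4/5}, Interval(6/7, 5/3))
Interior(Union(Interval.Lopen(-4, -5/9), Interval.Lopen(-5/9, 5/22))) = Interval.open(-4, 5/22)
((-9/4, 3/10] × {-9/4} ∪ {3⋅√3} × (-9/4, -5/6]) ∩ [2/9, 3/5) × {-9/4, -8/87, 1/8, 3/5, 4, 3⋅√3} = [2/9, 3/10] × {-9/4}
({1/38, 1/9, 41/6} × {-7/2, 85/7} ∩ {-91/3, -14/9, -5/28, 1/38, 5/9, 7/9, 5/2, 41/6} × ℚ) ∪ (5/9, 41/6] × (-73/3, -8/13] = ({1/38, 41/6} × {-7/2, 85/7}) ∪ ((5/9, 41/6] × (-73/3, -8/13])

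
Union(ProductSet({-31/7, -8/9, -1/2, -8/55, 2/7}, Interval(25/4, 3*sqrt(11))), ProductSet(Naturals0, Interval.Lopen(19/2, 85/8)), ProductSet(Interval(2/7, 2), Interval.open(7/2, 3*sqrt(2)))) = Union(ProductSet({-31/7, -8/9, -1/2, -8/55, 2/7}, Interval(25/4, 3*sqrt(11))), ProductSet(Interval(2/7, 2), Interval.open(7/2, 3*sqrt(2))), ProductSet(Naturals0, Interval.Lopen(19/2, 85/8)))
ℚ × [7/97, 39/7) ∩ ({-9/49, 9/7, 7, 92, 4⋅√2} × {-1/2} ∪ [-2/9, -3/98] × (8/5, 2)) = (ℚ ∩ [-2/9, -3/98]) × (8/5, 2)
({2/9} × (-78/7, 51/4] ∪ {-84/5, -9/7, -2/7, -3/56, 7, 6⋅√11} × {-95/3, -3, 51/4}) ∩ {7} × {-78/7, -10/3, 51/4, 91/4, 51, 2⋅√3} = {7} × {51/4}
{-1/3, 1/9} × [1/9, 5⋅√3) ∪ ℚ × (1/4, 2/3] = (ℚ × (1/4, 2/3]) ∪ ({-1/3, 1/9} × [1/9, 5⋅√3))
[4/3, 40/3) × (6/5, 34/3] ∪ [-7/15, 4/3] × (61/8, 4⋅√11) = ([4/3, 40/3) × (6/5, 34/3]) ∪ ([-7/15, 4/3] × (61/8, 4⋅√11))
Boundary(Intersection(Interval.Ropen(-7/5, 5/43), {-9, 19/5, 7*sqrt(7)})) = EmptySet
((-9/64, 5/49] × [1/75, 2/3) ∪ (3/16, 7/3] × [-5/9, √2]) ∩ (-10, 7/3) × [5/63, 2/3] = ((-9/64, 5/49] × [5/63, 2/3)) ∪ ((3/16, 7/3) × [5/63, 2/3])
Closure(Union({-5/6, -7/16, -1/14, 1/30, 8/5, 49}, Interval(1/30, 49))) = Union({-5/6, -7/16, -1/14}, Interval(1/30, 49))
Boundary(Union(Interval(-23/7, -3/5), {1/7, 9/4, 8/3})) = {-23/7, -3/5, 1/7, 9/4, 8/3}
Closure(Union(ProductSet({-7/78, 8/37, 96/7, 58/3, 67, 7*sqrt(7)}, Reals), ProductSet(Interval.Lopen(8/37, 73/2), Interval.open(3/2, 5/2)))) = Union(ProductSet({8/37, 73/2}, Interval(3/2, 5/2)), ProductSet({-7/78, 8/37, 96/7, 58/3, 67, 7*sqrt(7)}, Interval(-oo, oo)), ProductSet(Interval(8/37, 73/2), {3/2, 5/2}), ProductSet(Interval.Lopen(8/37, 73/2), Interval.open(3/2, 5/2)))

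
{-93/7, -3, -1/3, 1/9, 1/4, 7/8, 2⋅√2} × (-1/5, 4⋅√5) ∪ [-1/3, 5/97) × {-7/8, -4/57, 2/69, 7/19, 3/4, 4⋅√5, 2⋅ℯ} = ([-1/3, 5/97) × {-7/8, -4/57, 2/69, 7/19, 3/4, 4⋅√5, 2⋅ℯ}) ∪ ({-93/7, -3, -1/3, 1/9, 1/4, 7/8, 2⋅√2} × (-1/5, 4⋅√5))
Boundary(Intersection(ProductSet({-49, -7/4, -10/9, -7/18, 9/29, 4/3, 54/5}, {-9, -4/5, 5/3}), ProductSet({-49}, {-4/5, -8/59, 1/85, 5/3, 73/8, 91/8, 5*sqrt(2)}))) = ProductSet({-49}, {-4/5, 5/3})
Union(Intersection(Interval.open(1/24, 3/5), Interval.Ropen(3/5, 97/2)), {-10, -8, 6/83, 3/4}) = {-10, -8, 6/83, 3/4}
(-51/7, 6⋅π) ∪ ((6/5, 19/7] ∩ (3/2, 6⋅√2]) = (-51/7, 6⋅π)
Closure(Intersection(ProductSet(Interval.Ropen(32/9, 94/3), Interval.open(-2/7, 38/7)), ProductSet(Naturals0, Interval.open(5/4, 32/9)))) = ProductSet(Range(4, 32, 1), Interval(5/4, 32/9))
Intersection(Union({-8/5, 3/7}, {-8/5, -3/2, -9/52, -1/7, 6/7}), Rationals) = {-8/5, -3/2, -9/52, -1/7, 3/7, 6/7}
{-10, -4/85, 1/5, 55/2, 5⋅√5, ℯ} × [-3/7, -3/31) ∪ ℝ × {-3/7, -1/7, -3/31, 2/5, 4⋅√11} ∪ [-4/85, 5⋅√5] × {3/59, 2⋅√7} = (ℝ × {-3/7, -1/7, -3/31, 2/5, 4⋅√11}) ∪ ({-10, -4/85, 1/5, 55/2, 5⋅√5, ℯ} × [-3/7, -3/31)) ∪ ([-4/85, 5⋅√5] × {3/59, 2⋅√7})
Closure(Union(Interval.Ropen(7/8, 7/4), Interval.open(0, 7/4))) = Interval(0, 7/4)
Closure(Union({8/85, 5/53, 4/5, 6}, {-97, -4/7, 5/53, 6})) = {-97, -4/7, 8/85, 5/53, 4/5, 6}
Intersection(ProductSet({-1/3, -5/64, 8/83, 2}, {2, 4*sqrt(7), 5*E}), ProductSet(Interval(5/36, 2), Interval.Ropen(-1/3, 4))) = ProductSet({2}, {2})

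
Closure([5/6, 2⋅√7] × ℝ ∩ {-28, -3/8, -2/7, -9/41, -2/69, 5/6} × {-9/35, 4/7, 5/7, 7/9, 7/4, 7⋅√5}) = {5/6} × {-9/35, 4/7, 5/7, 7/9, 7/4, 7⋅√5}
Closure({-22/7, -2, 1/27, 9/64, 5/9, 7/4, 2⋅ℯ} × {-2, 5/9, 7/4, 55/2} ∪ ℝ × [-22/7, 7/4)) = (ℝ × [-22/7, 7/4]) ∪ ({-22/7, -2, 1/27, 9/64, 5/9, 7/4, 2⋅ℯ} × {-2, 5/9, 7/4, 55/2})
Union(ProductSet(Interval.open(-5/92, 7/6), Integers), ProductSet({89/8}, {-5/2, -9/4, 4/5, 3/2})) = Union(ProductSet({89/8}, {-5/2, -9/4, 4/5, 3/2}), ProductSet(Interval.open(-5/92, 7/6), Integers))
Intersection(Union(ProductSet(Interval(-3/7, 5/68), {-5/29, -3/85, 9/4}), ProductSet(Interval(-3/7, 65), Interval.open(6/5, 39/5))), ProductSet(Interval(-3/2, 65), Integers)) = ProductSet(Interval(-3/7, 65), Range(2, 8, 1))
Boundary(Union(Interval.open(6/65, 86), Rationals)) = Union(Interval(-oo, 6/65), Interval(86, oo))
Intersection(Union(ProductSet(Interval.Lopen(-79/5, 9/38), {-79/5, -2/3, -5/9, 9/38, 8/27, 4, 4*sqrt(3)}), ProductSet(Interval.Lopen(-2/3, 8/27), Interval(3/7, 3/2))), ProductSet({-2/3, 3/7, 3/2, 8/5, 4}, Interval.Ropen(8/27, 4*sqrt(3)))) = ProductSet({-2/3}, {8/27, 4})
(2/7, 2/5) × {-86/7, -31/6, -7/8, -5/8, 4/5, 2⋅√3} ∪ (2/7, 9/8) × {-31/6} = ((2/7, 9/8) × {-31/6}) ∪ ((2/7, 2/5) × {-86/7, -31/6, -7/8, -5/8, 4/5, 2⋅√3})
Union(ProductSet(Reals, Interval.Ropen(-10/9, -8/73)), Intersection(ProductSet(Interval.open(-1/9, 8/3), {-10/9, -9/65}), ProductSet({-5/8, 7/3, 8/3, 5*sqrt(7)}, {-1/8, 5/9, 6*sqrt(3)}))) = ProductSet(Reals, Interval.Ropen(-10/9, -8/73))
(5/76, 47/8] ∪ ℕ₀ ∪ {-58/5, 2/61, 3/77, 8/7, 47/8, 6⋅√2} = {-58/5, 2/61, 3/77, 6⋅√2} ∪ ℕ₀ ∪ (5/76, 47/8]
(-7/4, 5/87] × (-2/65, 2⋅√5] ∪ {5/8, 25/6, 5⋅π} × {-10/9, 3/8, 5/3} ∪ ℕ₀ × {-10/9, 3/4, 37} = (ℕ₀ × {-10/9, 3/4, 37}) ∪ ({5/8, 25/6, 5⋅π} × {-10/9, 3/8, 5/3}) ∪ ((-7/4, 5/87] × (-2/65, 2⋅√5])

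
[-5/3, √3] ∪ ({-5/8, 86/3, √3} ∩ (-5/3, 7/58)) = [-5/3, √3]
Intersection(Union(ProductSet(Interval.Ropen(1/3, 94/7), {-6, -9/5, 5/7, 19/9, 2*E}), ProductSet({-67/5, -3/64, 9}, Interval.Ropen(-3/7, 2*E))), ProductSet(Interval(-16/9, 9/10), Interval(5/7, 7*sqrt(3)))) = Union(ProductSet({-3/64}, Interval.Ropen(5/7, 2*E)), ProductSet(Interval(1/3, 9/10), {5/7, 19/9, 2*E}))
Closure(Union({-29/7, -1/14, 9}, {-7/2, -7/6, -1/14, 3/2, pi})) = {-29/7, -7/2, -7/6, -1/14, 3/2, 9, pi}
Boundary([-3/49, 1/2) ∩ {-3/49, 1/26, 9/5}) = {-3/49, 1/26}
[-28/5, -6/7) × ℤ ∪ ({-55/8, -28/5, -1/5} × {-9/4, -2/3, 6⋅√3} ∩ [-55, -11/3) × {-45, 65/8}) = [-28/5, -6/7) × ℤ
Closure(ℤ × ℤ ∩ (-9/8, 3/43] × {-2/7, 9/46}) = ∅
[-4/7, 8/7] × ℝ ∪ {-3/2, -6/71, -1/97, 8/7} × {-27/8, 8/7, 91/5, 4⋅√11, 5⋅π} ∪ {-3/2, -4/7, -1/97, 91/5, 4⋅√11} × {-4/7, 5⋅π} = ([-4/7, 8/7] × ℝ) ∪ ({-3/2, -4/7, -1/97, 91/5, 4⋅√11} × {-4/7, 5⋅π}) ∪ ({-3/2, -6/71, -1/97, 8/7} × {-27/8, 8/7, 91/5, 4⋅√11, 5⋅π})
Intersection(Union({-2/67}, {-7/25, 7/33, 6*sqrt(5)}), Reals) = {-7/25, -2/67, 7/33, 6*sqrt(5)}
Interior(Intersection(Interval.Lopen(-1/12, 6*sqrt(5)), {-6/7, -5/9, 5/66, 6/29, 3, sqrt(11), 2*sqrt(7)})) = EmptySet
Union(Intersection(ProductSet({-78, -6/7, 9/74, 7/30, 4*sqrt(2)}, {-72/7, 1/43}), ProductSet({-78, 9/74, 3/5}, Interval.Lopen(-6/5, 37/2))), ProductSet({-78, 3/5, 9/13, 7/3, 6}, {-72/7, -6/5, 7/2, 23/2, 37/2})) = Union(ProductSet({-78, 9/74}, {1/43}), ProductSet({-78, 3/5, 9/13, 7/3, 6}, {-72/7, -6/5, 7/2, 23/2, 37/2}))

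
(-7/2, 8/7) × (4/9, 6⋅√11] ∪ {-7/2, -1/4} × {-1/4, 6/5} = ({-7/2, -1/4} × {-1/4, 6/5}) ∪ ((-7/2, 8/7) × (4/9, 6⋅√11])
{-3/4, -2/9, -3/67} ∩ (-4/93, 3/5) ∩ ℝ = ∅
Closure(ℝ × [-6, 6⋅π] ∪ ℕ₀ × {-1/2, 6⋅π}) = ℝ × [-6, 6⋅π]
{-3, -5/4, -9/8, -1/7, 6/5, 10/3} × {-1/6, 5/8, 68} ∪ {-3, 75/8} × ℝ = ({-3, 75/8} × ℝ) ∪ ({-3, -5/4, -9/8, -1/7, 6/5, 10/3} × {-1/6, 5/8, 68})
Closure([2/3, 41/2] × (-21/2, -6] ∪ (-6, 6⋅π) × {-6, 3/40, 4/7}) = ([2/3, 41/2] × [-21/2, -6]) ∪ ([-6, 6⋅π] × {-6, 3/40, 4/7})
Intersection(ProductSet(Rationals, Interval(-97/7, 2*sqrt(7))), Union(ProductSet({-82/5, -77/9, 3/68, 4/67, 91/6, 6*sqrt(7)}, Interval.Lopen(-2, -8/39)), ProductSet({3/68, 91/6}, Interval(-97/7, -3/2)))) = Union(ProductSet({3/68, 91/6}, Interval(-97/7, -3/2)), ProductSet({-82/5, -77/9, 3/68, 4/67, 91/6}, Interval.Lopen(-2, -8/39)))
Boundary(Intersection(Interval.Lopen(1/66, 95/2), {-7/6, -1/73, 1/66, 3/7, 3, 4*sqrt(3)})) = {3/7, 3, 4*sqrt(3)}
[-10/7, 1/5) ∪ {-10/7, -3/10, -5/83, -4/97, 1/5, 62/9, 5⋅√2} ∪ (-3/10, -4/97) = [-10/7, 1/5] ∪ {62/9, 5⋅√2}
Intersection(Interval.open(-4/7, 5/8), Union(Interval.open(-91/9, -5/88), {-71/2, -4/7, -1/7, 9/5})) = Interval.open(-4/7, -5/88)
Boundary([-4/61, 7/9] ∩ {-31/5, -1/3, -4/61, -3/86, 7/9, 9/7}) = {-4/61, -3/86, 7/9}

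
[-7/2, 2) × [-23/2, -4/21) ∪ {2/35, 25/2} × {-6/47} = ({2/35, 25/2} × {-6/47}) ∪ ([-7/2, 2) × [-23/2, -4/21))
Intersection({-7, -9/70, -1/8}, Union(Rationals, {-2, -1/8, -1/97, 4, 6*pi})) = {-7, -9/70, -1/8}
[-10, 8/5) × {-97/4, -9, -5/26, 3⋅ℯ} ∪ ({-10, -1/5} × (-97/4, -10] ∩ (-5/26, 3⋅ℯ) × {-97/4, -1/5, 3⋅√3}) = [-10, 8/5) × {-97/4, -9, -5/26, 3⋅ℯ}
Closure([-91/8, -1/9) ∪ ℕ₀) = [-91/8, -1/9] ∪ ℕ₀ ∪ (ℕ₀ \ (-91/8, -1/9))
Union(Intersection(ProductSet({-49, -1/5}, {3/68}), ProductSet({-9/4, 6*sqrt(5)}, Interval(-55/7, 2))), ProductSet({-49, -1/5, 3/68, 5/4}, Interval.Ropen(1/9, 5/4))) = ProductSet({-49, -1/5, 3/68, 5/4}, Interval.Ropen(1/9, 5/4))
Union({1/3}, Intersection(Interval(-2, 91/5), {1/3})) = {1/3}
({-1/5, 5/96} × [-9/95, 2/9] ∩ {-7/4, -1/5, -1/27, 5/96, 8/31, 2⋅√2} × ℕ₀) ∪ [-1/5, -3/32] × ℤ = ([-1/5, -3/32] × ℤ) ∪ ({-1/5, 5/96} × {0})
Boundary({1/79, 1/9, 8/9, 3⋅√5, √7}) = {1/79, 1/9, 8/9, 3⋅√5, √7}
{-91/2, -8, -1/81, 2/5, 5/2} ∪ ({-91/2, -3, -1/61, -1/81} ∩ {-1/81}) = {-91/2, -8, -1/81, 2/5, 5/2}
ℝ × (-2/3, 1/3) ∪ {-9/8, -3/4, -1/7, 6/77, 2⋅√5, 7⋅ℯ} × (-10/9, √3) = (ℝ × (-2/3, 1/3)) ∪ ({-9/8, -3/4, -1/7, 6/77, 2⋅√5, 7⋅ℯ} × (-10/9, √3))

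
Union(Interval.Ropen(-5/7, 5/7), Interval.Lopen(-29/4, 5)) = Interval.Lopen(-29/4, 5)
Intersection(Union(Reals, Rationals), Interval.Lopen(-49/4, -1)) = Interval.Lopen(-49/4, -1)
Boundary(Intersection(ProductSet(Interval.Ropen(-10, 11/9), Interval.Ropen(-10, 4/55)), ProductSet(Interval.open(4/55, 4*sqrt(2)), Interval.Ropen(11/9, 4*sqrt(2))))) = EmptySet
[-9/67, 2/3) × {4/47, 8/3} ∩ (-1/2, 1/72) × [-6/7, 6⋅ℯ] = [-9/67, 1/72) × {4/47, 8/3}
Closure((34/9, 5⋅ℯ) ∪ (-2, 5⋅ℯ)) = [-2, 5⋅ℯ]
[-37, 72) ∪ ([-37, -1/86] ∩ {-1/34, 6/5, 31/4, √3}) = [-37, 72)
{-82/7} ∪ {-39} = {-39, -82/7}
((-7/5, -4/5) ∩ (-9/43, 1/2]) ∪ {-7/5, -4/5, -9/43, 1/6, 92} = {-7/5, -4/5, -9/43, 1/6, 92}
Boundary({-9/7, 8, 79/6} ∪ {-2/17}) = {-9/7, -2/17, 8, 79/6}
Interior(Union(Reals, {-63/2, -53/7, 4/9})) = Reals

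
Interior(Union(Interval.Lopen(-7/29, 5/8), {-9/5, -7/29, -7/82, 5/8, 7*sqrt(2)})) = Interval.open(-7/29, 5/8)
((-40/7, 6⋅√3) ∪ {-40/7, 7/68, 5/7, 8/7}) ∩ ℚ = ℚ ∩ [-40/7, 6⋅√3)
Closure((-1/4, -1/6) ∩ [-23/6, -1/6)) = [-1/4, -1/6]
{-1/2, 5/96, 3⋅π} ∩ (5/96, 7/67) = ∅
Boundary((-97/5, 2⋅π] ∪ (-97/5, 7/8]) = {-97/5, 2⋅π}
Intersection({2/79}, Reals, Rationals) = {2/79}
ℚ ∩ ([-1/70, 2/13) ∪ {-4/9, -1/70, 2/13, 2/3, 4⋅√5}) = {-4/9, 2/3} ∪ (ℚ ∩ [-1/70, 2/13])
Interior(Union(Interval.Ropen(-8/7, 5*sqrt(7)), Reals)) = Interval(-oo, oo)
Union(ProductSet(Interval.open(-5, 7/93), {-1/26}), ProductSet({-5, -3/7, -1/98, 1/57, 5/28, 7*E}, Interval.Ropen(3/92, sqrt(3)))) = Union(ProductSet({-5, -3/7, -1/98, 1/57, 5/28, 7*E}, Interval.Ropen(3/92, sqrt(3))), ProductSet(Interval.open(-5, 7/93), {-1/26}))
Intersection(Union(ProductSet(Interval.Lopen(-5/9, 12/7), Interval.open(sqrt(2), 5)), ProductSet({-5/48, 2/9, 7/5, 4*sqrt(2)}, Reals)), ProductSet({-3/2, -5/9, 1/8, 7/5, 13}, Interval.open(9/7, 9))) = Union(ProductSet({7/5}, Interval.open(9/7, 9)), ProductSet({1/8, 7/5}, Interval.open(sqrt(2), 5)))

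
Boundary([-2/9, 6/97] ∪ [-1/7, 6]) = {-2/9, 6}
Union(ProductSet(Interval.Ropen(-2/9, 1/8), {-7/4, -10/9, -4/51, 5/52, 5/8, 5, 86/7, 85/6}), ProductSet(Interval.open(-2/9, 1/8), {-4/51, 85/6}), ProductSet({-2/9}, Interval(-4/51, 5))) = Union(ProductSet({-2/9}, Interval(-4/51, 5)), ProductSet(Interval.Ropen(-2/9, 1/8), {-7/4, -10/9, -4/51, 5/52, 5/8, 5, 86/7, 85/6}))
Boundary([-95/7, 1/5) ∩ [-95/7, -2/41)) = {-95/7, -2/41}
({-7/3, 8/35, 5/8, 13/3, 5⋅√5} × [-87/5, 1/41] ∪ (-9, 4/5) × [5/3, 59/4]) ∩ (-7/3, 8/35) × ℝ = (-7/3, 8/35) × [5/3, 59/4]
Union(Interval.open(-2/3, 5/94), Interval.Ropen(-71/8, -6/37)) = Interval.Ropen(-71/8, 5/94)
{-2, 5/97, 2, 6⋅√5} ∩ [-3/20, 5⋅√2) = {5/97, 2}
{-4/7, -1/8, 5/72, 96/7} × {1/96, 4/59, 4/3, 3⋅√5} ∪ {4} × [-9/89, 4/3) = ({4} × [-9/89, 4/3)) ∪ ({-4/7, -1/8, 5/72, 96/7} × {1/96, 4/59, 4/3, 3⋅√5})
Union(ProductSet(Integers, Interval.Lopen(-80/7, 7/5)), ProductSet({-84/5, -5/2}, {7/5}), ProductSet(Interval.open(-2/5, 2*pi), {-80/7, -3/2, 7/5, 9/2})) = Union(ProductSet({-84/5, -5/2}, {7/5}), ProductSet(Integers, Interval.Lopen(-80/7, 7/5)), ProductSet(Interval.open(-2/5, 2*pi), {-80/7, -3/2, 7/5, 9/2}))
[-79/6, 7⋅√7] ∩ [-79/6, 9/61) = [-79/6, 9/61)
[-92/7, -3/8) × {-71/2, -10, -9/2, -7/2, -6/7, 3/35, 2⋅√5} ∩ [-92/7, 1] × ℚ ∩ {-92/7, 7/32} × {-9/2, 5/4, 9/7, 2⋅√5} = {-92/7} × {-9/2}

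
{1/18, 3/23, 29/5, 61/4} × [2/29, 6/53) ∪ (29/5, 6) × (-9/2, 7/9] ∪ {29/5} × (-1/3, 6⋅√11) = ({1/18, 3/23, 29/5, 61/4} × [2/29, 6/53)) ∪ ((29/5, 6) × (-9/2, 7/9]) ∪ ({29/5} × (-1/3, 6⋅√11))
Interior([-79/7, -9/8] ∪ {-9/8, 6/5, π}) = (-79/7, -9/8)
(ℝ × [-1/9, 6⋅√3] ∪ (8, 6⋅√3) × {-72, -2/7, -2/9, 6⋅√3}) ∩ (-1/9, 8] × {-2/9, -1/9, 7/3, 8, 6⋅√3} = (-1/9, 8] × {-1/9, 7/3, 8, 6⋅√3}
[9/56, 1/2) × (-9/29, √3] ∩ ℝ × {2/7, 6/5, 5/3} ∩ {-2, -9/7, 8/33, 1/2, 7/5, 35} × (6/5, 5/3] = {8/33} × {5/3}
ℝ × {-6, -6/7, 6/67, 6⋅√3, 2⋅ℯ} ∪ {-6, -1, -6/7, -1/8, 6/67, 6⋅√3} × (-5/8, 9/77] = (ℝ × {-6, -6/7, 6/67, 6⋅√3, 2⋅ℯ}) ∪ ({-6, -1, -6/7, -1/8, 6/67, 6⋅√3} × (-5/8, 9/77])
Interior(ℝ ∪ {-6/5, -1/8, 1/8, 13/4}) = ℝ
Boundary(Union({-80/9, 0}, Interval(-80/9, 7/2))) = {-80/9, 7/2}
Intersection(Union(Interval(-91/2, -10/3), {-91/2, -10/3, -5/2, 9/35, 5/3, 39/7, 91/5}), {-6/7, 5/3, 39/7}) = {5/3, 39/7}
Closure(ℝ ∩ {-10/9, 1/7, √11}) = {-10/9, 1/7, √11}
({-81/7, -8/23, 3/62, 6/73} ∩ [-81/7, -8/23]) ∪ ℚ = ℚ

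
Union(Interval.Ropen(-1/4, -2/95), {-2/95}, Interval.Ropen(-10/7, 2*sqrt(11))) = Interval.Ropen(-10/7, 2*sqrt(11))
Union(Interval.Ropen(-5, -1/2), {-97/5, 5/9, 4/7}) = Union({-97/5, 5/9, 4/7}, Interval.Ropen(-5, -1/2))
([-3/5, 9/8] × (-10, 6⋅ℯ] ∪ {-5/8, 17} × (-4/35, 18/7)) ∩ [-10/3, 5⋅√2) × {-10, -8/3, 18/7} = [-3/5, 9/8] × {-8/3, 18/7}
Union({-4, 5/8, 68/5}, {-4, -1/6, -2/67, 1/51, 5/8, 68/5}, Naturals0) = Union({-4, -1/6, -2/67, 1/51, 5/8, 68/5}, Naturals0)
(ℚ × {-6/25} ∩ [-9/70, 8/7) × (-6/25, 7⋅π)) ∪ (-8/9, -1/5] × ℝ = (-8/9, -1/5] × ℝ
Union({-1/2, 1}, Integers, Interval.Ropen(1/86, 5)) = Union({-1/2}, Integers, Interval(1/86, 5))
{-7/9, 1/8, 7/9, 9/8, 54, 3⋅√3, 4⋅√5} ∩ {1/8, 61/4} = {1/8}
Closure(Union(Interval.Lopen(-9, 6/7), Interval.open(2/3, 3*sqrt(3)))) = Interval(-9, 3*sqrt(3))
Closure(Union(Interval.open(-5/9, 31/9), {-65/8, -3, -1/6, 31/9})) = Union({-65/8, -3}, Interval(-5/9, 31/9))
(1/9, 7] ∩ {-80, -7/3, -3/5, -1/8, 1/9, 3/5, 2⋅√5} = {3/5, 2⋅√5}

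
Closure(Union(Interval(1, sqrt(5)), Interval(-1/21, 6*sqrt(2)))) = Interval(-1/21, 6*sqrt(2))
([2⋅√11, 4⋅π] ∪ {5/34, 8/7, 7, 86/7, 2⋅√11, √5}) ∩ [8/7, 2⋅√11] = {8/7, 2⋅√11, √5}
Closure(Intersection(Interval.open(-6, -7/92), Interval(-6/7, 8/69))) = Interval(-6/7, -7/92)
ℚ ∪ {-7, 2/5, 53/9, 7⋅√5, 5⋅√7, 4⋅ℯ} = ℚ ∪ {7⋅√5, 5⋅√7, 4⋅ℯ}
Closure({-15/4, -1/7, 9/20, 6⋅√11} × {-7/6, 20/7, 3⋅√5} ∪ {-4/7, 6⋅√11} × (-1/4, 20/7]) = ({-4/7, 6⋅√11} × [-1/4, 20/7]) ∪ ({-15/4, -1/7, 9/20, 6⋅√11} × {-7/6, 20/7, 3⋅√5})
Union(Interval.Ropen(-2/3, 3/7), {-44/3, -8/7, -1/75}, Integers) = Union({-44/3, -8/7}, Integers, Interval.Ropen(-2/3, 3/7))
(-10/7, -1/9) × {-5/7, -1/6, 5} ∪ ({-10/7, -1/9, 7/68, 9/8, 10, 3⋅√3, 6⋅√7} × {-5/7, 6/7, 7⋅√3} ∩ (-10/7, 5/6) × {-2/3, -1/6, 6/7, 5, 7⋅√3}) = ((-10/7, -1/9) × {-5/7, -1/6, 5}) ∪ ({-1/9, 7/68} × {6/7, 7⋅√3})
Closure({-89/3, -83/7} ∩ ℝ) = {-89/3, -83/7}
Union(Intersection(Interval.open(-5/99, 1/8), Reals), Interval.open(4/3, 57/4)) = Union(Interval.open(-5/99, 1/8), Interval.open(4/3, 57/4))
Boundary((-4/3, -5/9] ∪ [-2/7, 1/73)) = {-4/3, -5/9, -2/7, 1/73}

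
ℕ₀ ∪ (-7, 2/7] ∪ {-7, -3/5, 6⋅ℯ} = [-7, 2/7] ∪ ℕ₀ ∪ {6⋅ℯ}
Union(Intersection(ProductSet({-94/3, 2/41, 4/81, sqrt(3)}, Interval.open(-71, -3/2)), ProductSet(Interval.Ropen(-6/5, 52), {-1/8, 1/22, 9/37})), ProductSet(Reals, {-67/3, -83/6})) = ProductSet(Reals, {-67/3, -83/6})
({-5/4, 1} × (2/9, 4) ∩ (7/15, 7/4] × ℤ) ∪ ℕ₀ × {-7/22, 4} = (ℕ₀ × {-7/22, 4}) ∪ ({1} × {1, 2, 3})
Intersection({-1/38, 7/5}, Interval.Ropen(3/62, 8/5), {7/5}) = {7/5}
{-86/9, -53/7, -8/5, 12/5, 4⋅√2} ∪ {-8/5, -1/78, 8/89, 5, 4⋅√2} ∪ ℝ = ℝ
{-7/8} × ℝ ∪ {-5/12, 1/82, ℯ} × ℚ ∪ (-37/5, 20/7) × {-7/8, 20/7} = ({-7/8} × ℝ) ∪ ({-5/12, 1/82, ℯ} × ℚ) ∪ ((-37/5, 20/7) × {-7/8, 20/7})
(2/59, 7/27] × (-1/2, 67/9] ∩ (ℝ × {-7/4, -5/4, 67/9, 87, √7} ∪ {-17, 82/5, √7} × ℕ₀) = (2/59, 7/27] × {67/9, √7}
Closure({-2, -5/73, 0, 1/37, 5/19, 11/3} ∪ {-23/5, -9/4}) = {-23/5, -9/4, -2, -5/73, 0, 1/37, 5/19, 11/3}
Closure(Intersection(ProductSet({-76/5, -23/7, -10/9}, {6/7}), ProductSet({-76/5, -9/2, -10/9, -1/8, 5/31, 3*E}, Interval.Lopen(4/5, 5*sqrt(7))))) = ProductSet({-76/5, -10/9}, {6/7})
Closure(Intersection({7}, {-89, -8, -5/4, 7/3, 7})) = {7}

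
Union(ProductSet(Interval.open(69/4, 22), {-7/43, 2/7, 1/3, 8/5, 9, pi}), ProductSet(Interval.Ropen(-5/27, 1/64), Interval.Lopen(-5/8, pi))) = Union(ProductSet(Interval.Ropen(-5/27, 1/64), Interval.Lopen(-5/8, pi)), ProductSet(Interval.open(69/4, 22), {-7/43, 2/7, 1/3, 8/5, 9, pi}))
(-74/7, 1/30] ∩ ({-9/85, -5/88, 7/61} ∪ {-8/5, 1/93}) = {-8/5, -9/85, -5/88, 1/93}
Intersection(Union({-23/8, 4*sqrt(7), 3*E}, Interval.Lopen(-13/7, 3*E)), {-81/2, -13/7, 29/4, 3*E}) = {29/4, 3*E}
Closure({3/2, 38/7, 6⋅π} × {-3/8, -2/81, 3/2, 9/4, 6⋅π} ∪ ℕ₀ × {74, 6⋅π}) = (ℕ₀ × {74, 6⋅π}) ∪ ({3/2, 38/7, 6⋅π} × {-3/8, -2/81, 3/2, 9/4, 6⋅π})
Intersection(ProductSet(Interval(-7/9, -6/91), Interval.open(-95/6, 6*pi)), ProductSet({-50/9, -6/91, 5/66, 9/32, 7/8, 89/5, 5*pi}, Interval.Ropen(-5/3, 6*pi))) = ProductSet({-6/91}, Interval.Ropen(-5/3, 6*pi))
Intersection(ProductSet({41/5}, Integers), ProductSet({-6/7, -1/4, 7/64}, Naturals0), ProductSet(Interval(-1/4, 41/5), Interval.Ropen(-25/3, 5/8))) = EmptySet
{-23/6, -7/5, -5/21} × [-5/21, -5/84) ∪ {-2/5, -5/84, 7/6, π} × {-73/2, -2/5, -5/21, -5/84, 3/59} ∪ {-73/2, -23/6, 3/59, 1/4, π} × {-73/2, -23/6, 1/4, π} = ({-23/6, -7/5, -5/21} × [-5/21, -5/84)) ∪ ({-2/5, -5/84, 7/6, π} × {-73/2, -2/5, -5/21, -5/84, 3/59}) ∪ ({-73/2, -23/6, 3/59, 1/4, π} × {-73/2, -23/6, 1/4, π})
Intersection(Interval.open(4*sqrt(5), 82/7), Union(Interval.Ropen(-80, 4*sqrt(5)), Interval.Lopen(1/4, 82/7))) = Interval.open(4*sqrt(5), 82/7)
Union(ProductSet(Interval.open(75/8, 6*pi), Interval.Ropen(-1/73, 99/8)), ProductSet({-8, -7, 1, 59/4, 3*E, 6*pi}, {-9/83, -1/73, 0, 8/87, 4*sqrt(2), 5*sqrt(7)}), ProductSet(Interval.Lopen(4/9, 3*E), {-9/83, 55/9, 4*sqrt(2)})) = Union(ProductSet({-8, -7, 1, 59/4, 3*E, 6*pi}, {-9/83, -1/73, 0, 8/87, 4*sqrt(2), 5*sqrt(7)}), ProductSet(Interval.Lopen(4/9, 3*E), {-9/83, 55/9, 4*sqrt(2)}), ProductSet(Interval.open(75/8, 6*pi), Interval.Ropen(-1/73, 99/8)))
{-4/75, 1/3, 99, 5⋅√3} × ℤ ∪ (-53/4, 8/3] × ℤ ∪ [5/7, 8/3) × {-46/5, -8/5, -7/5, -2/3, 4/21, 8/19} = ([5/7, 8/3) × {-46/5, -8/5, -7/5, -2/3, 4/21, 8/19}) ∪ (((-53/4, 8/3] ∪ {99, 5⋅√3}) × ℤ)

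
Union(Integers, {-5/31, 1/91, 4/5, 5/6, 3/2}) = Union({-5/31, 1/91, 4/5, 5/6, 3/2}, Integers)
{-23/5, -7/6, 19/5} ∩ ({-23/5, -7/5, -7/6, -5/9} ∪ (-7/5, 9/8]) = {-23/5, -7/6}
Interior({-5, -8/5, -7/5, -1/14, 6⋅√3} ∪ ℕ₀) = ∅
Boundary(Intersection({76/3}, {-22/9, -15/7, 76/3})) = {76/3}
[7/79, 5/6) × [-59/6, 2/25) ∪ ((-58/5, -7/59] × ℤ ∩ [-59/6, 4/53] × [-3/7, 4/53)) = ([-59/6, -7/59] × {0}) ∪ ([7/79, 5/6) × [-59/6, 2/25))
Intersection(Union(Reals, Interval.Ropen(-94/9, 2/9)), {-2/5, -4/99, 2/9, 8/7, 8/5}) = {-2/5, -4/99, 2/9, 8/7, 8/5}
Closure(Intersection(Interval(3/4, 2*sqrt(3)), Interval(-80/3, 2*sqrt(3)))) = Interval(3/4, 2*sqrt(3))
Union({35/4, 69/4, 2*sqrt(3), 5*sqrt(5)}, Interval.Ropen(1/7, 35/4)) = Union({69/4, 5*sqrt(5)}, Interval(1/7, 35/4))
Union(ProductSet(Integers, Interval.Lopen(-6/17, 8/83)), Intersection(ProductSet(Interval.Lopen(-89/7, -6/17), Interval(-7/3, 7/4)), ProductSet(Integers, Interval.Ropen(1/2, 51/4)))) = Union(ProductSet(Integers, Interval.Lopen(-6/17, 8/83)), ProductSet(Range(-12, 0, 1), Interval(1/2, 7/4)))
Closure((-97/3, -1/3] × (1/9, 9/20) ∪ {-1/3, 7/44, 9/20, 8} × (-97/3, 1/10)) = ({-97/3, -1/3} × [1/9, 9/20]) ∪ ([-97/3, -1/3] × {1/9, 9/20}) ∪ ({-1/3, 7/44, 9/20, 8} × [-97/3, 1/10]) ∪ ((-97/3, -1/3] × (1/9, 9/20))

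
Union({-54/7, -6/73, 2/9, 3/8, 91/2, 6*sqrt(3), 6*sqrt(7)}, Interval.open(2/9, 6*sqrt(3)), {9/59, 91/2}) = Union({-54/7, -6/73, 9/59, 91/2, 6*sqrt(7)}, Interval(2/9, 6*sqrt(3)))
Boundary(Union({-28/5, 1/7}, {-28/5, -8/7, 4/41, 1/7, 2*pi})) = {-28/5, -8/7, 4/41, 1/7, 2*pi}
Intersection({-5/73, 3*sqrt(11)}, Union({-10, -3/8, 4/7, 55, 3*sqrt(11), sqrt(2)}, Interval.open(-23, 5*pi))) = {-5/73, 3*sqrt(11)}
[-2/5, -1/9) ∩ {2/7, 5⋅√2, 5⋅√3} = ∅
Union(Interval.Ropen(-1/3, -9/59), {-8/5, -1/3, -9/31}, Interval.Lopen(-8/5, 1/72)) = Interval(-8/5, 1/72)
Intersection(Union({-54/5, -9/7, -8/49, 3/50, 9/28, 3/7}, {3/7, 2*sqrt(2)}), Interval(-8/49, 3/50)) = {-8/49, 3/50}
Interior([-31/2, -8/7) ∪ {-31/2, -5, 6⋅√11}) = (-31/2, -8/7)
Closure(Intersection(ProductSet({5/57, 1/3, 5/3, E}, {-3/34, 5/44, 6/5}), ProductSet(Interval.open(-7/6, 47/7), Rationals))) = ProductSet({5/57, 1/3, 5/3, E}, {-3/34, 5/44, 6/5})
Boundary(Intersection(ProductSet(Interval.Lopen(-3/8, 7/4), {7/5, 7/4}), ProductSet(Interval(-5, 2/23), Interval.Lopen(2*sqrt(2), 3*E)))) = EmptySet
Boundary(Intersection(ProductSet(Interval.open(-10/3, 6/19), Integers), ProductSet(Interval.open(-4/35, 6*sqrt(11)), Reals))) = ProductSet(Interval(-4/35, 6/19), Integers)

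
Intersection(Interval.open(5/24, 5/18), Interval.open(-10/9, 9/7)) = Interval.open(5/24, 5/18)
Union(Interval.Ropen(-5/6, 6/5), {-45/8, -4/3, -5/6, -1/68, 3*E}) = Union({-45/8, -4/3, 3*E}, Interval.Ropen(-5/6, 6/5))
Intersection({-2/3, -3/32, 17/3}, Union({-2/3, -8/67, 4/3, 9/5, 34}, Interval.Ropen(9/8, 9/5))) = {-2/3}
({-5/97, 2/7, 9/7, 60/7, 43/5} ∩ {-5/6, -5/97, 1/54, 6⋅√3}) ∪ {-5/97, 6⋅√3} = {-5/97, 6⋅√3}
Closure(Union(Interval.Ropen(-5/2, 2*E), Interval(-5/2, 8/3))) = Interval(-5/2, 2*E)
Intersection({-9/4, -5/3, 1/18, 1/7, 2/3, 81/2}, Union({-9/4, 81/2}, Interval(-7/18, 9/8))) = {-9/4, 1/18, 1/7, 2/3, 81/2}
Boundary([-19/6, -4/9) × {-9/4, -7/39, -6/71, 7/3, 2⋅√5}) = [-19/6, -4/9] × {-9/4, -7/39, -6/71, 7/3, 2⋅√5}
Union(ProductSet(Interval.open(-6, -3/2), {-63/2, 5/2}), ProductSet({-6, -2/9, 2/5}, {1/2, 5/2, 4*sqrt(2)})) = Union(ProductSet({-6, -2/9, 2/5}, {1/2, 5/2, 4*sqrt(2)}), ProductSet(Interval.open(-6, -3/2), {-63/2, 5/2}))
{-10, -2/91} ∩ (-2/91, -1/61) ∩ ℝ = ∅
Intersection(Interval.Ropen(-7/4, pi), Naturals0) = Range(0, 4, 1)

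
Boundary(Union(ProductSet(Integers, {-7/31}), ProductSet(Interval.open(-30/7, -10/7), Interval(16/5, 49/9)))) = Union(ProductSet({-30/7, -10/7}, Interval(16/5, 49/9)), ProductSet(Integers, {-7/31}), ProductSet(Interval(-30/7, -10/7), {16/5, 49/9}))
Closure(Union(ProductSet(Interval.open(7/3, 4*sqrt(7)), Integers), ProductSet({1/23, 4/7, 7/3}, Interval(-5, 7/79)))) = Union(ProductSet({1/23, 4/7, 7/3}, Interval(-5, 7/79)), ProductSet(Interval(7/3, 4*sqrt(7)), Integers))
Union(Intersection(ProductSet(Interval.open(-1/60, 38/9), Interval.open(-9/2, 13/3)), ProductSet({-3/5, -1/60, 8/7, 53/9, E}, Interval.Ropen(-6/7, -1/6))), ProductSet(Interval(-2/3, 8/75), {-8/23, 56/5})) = Union(ProductSet({8/7, E}, Interval.Ropen(-6/7, -1/6)), ProductSet(Interval(-2/3, 8/75), {-8/23, 56/5}))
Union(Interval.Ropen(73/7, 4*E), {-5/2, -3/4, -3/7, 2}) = Union({-5/2, -3/4, -3/7, 2}, Interval.Ropen(73/7, 4*E))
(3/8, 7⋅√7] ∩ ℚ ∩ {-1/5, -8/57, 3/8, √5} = ∅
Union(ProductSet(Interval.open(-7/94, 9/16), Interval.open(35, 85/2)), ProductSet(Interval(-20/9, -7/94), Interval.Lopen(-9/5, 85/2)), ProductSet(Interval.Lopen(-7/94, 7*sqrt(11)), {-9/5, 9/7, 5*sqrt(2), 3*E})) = Union(ProductSet(Interval(-20/9, -7/94), Interval.Lopen(-9/5, 85/2)), ProductSet(Interval.open(-7/94, 9/16), Interval.open(35, 85/2)), ProductSet(Interval.Lopen(-7/94, 7*sqrt(11)), {-9/5, 9/7, 5*sqrt(2), 3*E}))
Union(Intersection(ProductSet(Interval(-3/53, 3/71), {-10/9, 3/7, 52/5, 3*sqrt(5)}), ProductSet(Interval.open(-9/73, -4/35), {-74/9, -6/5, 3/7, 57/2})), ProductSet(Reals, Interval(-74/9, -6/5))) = ProductSet(Reals, Interval(-74/9, -6/5))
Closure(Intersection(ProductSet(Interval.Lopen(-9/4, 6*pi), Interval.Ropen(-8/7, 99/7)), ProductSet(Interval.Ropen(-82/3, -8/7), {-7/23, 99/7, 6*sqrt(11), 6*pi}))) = ProductSet(Interval(-9/4, -8/7), {-7/23})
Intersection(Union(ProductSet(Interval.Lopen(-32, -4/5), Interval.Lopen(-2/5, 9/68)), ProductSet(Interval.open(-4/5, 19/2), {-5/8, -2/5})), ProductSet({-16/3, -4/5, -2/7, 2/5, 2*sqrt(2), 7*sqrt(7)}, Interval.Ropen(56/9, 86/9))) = EmptySet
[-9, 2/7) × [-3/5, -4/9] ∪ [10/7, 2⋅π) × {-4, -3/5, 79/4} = ([-9, 2/7) × [-3/5, -4/9]) ∪ ([10/7, 2⋅π) × {-4, -3/5, 79/4})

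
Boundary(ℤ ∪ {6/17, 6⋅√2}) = ℤ ∪ {6/17, 6⋅√2}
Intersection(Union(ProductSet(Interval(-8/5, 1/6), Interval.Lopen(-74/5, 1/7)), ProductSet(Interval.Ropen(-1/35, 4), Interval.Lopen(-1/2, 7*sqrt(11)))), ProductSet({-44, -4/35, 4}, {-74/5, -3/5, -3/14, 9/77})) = ProductSet({-4/35}, {-3/5, -3/14, 9/77})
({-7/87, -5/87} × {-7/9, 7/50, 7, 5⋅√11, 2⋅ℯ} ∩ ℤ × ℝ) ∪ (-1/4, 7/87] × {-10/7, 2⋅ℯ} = (-1/4, 7/87] × {-10/7, 2⋅ℯ}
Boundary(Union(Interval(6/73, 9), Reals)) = EmptySet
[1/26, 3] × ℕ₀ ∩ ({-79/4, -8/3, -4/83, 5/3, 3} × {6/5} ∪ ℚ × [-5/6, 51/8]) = (ℚ ∩ [1/26, 3]) × {0, 1, …, 6}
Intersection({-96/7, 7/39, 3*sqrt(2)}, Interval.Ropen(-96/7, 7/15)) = {-96/7, 7/39}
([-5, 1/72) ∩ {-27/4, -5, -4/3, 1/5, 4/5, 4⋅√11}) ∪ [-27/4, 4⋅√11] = [-27/4, 4⋅√11]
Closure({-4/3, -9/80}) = {-4/3, -9/80}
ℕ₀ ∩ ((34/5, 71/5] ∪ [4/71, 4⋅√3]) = {1, 2, …, 14}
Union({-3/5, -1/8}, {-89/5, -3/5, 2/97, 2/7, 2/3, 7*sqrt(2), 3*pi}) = {-89/5, -3/5, -1/8, 2/97, 2/7, 2/3, 7*sqrt(2), 3*pi}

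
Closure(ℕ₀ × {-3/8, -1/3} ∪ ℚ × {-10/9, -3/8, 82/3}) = (ℕ₀ × {-3/8, -1/3}) ∪ (ℝ × {-10/9, -3/8, 82/3})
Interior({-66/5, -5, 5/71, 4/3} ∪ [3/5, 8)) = (3/5, 8)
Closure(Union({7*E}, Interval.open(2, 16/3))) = Union({7*E}, Interval(2, 16/3))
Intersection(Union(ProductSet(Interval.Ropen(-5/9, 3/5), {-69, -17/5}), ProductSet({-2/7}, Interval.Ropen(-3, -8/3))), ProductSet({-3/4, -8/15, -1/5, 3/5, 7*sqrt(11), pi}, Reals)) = ProductSet({-8/15, -1/5}, {-69, -17/5})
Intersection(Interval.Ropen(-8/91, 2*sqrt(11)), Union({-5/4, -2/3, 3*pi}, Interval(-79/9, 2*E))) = Interval(-8/91, 2*E)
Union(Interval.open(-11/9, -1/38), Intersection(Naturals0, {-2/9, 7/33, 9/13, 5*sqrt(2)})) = Interval.open(-11/9, -1/38)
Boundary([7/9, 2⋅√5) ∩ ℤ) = {1, 2, 3, 4}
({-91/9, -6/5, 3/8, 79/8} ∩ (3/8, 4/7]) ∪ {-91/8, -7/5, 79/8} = {-91/8, -7/5, 79/8}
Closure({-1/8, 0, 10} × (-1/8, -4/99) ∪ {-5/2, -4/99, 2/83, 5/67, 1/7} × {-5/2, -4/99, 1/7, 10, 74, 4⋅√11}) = ({-1/8, 0, 10} × [-1/8, -4/99]) ∪ ({-5/2, -4/99, 2/83, 5/67, 1/7} × {-5/2, -4/99, 1/7, 10, 74, 4⋅√11})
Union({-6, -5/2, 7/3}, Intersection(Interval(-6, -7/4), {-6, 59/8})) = {-6, -5/2, 7/3}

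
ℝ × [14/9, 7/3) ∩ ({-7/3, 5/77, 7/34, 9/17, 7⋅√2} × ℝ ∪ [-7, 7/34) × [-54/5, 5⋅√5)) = ([-7, 7/34] ∪ {9/17, 7⋅√2}) × [14/9, 7/3)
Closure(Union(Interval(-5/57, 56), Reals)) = Interval(-oo, oo)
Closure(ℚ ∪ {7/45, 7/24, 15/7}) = ℝ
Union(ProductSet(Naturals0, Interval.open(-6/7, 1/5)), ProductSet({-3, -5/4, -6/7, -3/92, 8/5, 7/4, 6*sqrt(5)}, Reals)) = Union(ProductSet({-3, -5/4, -6/7, -3/92, 8/5, 7/4, 6*sqrt(5)}, Reals), ProductSet(Naturals0, Interval.open(-6/7, 1/5)))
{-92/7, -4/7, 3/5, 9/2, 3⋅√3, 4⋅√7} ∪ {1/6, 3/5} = {-92/7, -4/7, 1/6, 3/5, 9/2, 3⋅√3, 4⋅√7}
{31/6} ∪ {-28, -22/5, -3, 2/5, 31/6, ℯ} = {-28, -22/5, -3, 2/5, 31/6, ℯ}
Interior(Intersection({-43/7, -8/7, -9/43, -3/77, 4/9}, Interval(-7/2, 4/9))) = EmptySet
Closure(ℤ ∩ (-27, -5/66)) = {-26, -25, …, -1}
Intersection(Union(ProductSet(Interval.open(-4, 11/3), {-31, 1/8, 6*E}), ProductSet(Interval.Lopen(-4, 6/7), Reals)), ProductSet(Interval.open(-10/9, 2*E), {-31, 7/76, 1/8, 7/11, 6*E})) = Union(ProductSet(Interval.Lopen(-10/9, 6/7), {-31, 7/76, 1/8, 7/11, 6*E}), ProductSet(Interval.open(-10/9, 11/3), {-31, 1/8, 6*E}))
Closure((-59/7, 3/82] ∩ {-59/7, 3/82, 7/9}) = {3/82}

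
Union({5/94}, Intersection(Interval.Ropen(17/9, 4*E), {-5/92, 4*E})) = {5/94}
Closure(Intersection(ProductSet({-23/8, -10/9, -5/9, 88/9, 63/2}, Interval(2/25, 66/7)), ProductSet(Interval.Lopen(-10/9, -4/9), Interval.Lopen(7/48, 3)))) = ProductSet({-5/9}, Interval(7/48, 3))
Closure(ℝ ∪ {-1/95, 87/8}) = ℝ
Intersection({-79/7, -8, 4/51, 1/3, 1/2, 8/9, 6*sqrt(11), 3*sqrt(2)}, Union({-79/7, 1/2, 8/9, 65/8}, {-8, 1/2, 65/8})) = {-79/7, -8, 1/2, 8/9}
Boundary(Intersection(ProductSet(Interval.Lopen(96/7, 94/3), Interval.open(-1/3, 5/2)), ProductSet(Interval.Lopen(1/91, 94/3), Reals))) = Union(ProductSet({96/7, 94/3}, Interval(-1/3, 5/2)), ProductSet(Interval(96/7, 94/3), {-1/3, 5/2}))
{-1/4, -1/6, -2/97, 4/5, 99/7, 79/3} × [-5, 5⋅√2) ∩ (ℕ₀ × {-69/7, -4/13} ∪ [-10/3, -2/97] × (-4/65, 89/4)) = {-1/4, -1/6, -2/97} × (-4/65, 5⋅√2)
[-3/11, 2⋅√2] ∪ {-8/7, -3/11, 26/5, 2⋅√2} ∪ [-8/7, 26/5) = [-8/7, 26/5]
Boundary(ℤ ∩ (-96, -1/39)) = {-95, -94, …, -1}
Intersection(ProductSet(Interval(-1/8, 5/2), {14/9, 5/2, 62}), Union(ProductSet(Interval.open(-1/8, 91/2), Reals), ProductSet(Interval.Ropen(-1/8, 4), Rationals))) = ProductSet(Interval(-1/8, 5/2), {14/9, 5/2, 62})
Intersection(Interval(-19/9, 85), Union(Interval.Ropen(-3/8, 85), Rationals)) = Union(Intersection(Interval(-19/9, 85), Rationals), Interval(-3/8, 85))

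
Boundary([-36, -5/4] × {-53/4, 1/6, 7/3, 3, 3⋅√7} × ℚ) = [-36, -5/4] × {-53/4, 1/6, 7/3, 3, 3⋅√7} × ℝ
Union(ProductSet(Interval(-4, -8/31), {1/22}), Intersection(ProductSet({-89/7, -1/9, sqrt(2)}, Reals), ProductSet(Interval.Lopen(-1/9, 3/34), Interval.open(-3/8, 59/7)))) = ProductSet(Interval(-4, -8/31), {1/22})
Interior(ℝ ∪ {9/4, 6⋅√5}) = ℝ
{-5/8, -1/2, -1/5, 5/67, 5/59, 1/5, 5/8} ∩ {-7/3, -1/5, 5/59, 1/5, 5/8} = {-1/5, 5/59, 1/5, 5/8}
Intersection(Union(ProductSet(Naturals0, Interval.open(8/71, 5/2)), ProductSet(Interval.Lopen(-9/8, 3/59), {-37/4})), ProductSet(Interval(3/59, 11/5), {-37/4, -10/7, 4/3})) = Union(ProductSet({3/59}, {-37/4}), ProductSet(Range(1, 3, 1), {4/3}))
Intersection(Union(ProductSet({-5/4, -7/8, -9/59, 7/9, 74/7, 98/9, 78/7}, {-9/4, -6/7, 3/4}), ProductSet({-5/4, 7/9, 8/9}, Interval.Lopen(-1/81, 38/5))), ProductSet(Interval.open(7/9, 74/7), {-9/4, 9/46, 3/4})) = ProductSet({8/9}, {9/46, 3/4})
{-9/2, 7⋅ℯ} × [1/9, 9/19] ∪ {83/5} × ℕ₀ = ({83/5} × ℕ₀) ∪ ({-9/2, 7⋅ℯ} × [1/9, 9/19])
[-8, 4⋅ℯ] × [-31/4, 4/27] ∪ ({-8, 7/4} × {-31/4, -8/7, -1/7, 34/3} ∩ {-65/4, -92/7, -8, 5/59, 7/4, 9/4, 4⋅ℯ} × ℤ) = [-8, 4⋅ℯ] × [-31/4, 4/27]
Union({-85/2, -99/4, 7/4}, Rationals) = Rationals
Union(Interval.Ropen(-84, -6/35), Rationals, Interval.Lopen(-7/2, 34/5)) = Union(Interval(-84, 34/5), Rationals)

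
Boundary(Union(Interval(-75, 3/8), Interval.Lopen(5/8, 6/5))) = {-75, 3/8, 5/8, 6/5}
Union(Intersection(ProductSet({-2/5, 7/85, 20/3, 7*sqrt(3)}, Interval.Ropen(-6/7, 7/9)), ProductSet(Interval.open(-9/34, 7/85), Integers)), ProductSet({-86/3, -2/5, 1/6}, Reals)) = ProductSet({-86/3, -2/5, 1/6}, Reals)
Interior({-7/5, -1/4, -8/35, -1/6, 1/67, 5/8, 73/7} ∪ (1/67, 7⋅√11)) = (1/67, 7⋅√11)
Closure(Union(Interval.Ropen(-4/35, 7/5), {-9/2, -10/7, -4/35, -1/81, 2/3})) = Union({-9/2, -10/7}, Interval(-4/35, 7/5))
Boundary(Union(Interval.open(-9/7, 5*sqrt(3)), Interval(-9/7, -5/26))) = {-9/7, 5*sqrt(3)}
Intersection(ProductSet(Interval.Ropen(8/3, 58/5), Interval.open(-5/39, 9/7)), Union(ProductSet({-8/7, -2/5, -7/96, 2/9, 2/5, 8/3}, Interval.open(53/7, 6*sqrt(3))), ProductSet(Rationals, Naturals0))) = ProductSet(Intersection(Interval.Ropen(8/3, 58/5), Rationals), Range(0, 2, 1))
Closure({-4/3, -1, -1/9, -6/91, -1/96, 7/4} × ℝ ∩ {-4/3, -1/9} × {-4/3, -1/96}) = {-4/3, -1/9} × {-4/3, -1/96}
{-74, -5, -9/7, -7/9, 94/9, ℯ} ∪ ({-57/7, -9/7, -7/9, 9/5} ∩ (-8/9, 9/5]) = {-74, -5, -9/7, -7/9, 9/5, 94/9, ℯ}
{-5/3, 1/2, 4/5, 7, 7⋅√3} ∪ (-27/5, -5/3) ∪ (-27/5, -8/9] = (-27/5, -8/9] ∪ {1/2, 4/5, 7, 7⋅√3}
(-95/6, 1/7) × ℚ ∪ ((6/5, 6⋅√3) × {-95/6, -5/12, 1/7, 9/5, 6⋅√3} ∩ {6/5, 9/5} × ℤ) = (-95/6, 1/7) × ℚ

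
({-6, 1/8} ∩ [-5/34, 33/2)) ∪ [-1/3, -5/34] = [-1/3, -5/34] ∪ {1/8}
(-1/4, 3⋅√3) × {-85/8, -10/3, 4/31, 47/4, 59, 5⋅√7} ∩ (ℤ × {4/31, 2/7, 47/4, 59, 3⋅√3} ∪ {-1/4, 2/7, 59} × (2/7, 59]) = ({0, 1, …, 5} × {4/31, 47/4, 59}) ∪ ({2/7} × {47/4, 59, 5⋅√7})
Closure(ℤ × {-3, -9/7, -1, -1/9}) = ℤ × {-3, -9/7, -1, -1/9}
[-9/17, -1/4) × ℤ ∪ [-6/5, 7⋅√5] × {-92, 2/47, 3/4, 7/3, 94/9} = ([-9/17, -1/4) × ℤ) ∪ ([-6/5, 7⋅√5] × {-92, 2/47, 3/4, 7/3, 94/9})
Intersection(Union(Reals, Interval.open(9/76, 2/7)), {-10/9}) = {-10/9}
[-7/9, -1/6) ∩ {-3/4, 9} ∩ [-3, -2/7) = {-3/4}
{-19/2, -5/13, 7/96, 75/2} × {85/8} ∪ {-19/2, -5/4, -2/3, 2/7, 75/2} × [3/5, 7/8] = ({-19/2, -5/13, 7/96, 75/2} × {85/8}) ∪ ({-19/2, -5/4, -2/3, 2/7, 75/2} × [3/5, 7/8])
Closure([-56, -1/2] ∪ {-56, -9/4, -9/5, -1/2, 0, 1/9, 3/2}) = [-56, -1/2] ∪ {0, 1/9, 3/2}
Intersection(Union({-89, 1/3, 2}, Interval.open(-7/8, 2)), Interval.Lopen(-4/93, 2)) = Interval.Lopen(-4/93, 2)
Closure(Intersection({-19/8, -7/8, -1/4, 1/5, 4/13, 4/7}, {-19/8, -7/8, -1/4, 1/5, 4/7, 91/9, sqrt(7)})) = {-19/8, -7/8, -1/4, 1/5, 4/7}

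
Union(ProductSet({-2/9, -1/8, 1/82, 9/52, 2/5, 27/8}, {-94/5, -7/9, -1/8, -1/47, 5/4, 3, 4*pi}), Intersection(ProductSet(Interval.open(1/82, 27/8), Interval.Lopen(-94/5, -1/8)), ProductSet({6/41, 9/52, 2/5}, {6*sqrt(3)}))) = ProductSet({-2/9, -1/8, 1/82, 9/52, 2/5, 27/8}, {-94/5, -7/9, -1/8, -1/47, 5/4, 3, 4*pi})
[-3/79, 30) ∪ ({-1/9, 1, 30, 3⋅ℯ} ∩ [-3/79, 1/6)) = [-3/79, 30)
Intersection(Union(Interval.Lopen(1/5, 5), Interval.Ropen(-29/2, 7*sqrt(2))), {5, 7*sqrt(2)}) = {5}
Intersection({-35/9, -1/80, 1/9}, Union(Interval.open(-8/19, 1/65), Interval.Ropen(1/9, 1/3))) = {-1/80, 1/9}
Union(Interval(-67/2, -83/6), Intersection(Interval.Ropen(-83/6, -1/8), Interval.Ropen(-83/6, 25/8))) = Interval.Ropen(-67/2, -1/8)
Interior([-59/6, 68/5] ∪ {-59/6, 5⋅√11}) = (-59/6, 68/5)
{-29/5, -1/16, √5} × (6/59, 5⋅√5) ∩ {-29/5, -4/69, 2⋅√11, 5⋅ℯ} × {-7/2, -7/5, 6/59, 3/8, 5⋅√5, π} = {-29/5} × {3/8, π}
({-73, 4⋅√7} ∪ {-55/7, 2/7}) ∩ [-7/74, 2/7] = {2/7}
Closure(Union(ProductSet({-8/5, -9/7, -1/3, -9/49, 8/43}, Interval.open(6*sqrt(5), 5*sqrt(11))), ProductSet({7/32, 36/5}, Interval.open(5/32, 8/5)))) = Union(ProductSet({7/32, 36/5}, Interval(5/32, 8/5)), ProductSet({-8/5, -9/7, -1/3, -9/49, 8/43}, Interval(6*sqrt(5), 5*sqrt(11))))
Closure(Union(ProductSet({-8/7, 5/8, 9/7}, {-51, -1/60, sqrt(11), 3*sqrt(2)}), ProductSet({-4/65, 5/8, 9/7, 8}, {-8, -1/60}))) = Union(ProductSet({-8/7, 5/8, 9/7}, {-51, -1/60, sqrt(11), 3*sqrt(2)}), ProductSet({-4/65, 5/8, 9/7, 8}, {-8, -1/60}))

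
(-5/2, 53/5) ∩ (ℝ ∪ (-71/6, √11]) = (-5/2, 53/5)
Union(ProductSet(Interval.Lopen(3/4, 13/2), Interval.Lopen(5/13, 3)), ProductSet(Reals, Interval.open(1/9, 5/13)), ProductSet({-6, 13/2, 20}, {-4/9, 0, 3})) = Union(ProductSet({-6, 13/2, 20}, {-4/9, 0, 3}), ProductSet(Interval.Lopen(3/4, 13/2), Interval.Lopen(5/13, 3)), ProductSet(Reals, Interval.open(1/9, 5/13)))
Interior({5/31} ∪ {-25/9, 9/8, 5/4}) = ∅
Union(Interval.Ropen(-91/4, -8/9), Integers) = Union(Integers, Interval.Ropen(-91/4, -8/9))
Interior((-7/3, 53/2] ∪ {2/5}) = (-7/3, 53/2)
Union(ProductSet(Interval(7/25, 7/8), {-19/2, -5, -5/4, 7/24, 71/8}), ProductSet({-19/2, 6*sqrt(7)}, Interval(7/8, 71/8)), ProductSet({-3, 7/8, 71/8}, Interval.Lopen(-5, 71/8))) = Union(ProductSet({-19/2, 6*sqrt(7)}, Interval(7/8, 71/8)), ProductSet({-3, 7/8, 71/8}, Interval.Lopen(-5, 71/8)), ProductSet(Interval(7/25, 7/8), {-19/2, -5, -5/4, 7/24, 71/8}))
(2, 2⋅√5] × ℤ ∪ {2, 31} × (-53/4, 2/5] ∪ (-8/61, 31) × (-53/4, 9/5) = ({2, 31} × (-53/4, 2/5]) ∪ ((-8/61, 31) × (-53/4, 9/5)) ∪ ((2, 2⋅√5] × ℤ)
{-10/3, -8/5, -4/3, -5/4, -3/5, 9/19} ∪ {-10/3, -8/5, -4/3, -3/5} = {-10/3, -8/5, -4/3, -5/4, -3/5, 9/19}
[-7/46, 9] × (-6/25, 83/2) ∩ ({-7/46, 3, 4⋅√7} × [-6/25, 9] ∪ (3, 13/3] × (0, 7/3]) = ({-7/46, 3} × (-6/25, 9]) ∪ ((3, 13/3] × (0, 7/3])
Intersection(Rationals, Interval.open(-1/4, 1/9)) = Intersection(Interval.open(-1/4, 1/9), Rationals)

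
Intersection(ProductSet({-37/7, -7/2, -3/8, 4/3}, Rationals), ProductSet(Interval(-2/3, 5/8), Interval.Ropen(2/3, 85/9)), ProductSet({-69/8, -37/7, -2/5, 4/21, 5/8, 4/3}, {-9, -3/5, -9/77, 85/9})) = EmptySet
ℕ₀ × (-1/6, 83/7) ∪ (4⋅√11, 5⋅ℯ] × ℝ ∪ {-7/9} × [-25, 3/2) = (ℕ₀ × (-1/6, 83/7)) ∪ ({-7/9} × [-25, 3/2)) ∪ ((4⋅√11, 5⋅ℯ] × ℝ)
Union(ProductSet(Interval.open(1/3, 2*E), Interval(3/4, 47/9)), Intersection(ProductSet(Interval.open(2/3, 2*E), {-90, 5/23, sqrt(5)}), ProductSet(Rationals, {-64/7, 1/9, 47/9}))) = ProductSet(Interval.open(1/3, 2*E), Interval(3/4, 47/9))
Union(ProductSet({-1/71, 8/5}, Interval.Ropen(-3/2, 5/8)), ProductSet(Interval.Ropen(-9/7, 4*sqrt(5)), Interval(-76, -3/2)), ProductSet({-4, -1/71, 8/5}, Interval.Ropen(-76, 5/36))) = Union(ProductSet({-1/71, 8/5}, Interval.Ropen(-3/2, 5/8)), ProductSet({-4, -1/71, 8/5}, Interval.Ropen(-76, 5/36)), ProductSet(Interval.Ropen(-9/7, 4*sqrt(5)), Interval(-76, -3/2)))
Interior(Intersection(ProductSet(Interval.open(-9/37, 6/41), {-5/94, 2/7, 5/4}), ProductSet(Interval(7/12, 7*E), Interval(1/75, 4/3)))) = EmptySet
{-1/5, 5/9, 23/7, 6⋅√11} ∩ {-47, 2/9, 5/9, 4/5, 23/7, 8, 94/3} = {5/9, 23/7}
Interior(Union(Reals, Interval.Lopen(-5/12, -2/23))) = Interval(-oo, oo)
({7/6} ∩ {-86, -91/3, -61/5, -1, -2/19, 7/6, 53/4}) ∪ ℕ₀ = ℕ₀ ∪ {7/6}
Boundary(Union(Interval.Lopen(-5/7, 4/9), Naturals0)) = Union(Complement(Naturals0, Interval.open(-5/7, 4/9)), {-5/7, 4/9})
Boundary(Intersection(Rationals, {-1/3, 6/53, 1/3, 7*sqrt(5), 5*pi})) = {-1/3, 6/53, 1/3}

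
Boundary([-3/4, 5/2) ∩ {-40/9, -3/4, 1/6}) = {-3/4, 1/6}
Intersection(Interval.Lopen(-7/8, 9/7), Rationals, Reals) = Intersection(Interval.Lopen(-7/8, 9/7), Rationals)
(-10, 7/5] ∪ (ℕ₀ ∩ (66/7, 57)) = (-10, 7/5] ∪ {10, 11, …, 56}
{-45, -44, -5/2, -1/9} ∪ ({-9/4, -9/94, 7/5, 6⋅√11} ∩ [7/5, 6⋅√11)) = {-45, -44, -5/2, -1/9, 7/5}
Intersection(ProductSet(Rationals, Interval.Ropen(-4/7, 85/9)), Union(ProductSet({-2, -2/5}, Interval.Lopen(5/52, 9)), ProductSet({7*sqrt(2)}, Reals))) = ProductSet({-2, -2/5}, Interval.Lopen(5/52, 9))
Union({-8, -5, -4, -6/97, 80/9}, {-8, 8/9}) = {-8, -5, -4, -6/97, 8/9, 80/9}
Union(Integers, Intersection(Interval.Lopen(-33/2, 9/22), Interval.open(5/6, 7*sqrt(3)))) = Integers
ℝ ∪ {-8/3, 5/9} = ℝ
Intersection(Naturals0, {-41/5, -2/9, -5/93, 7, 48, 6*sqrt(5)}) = {7, 48}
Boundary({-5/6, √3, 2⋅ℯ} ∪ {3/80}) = {-5/6, 3/80, √3, 2⋅ℯ}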